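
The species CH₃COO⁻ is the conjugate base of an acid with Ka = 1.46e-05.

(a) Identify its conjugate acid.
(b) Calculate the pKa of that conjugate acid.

(a) The conjugate acid is formed by adding one H⁺ to CH₃COO⁻, giving CH₃COOH. (b) pKa = -log(Ka) = -log(1.46e-05) = 4.84.

Conjugate acid: CH₃COOH; pK_a = 4.84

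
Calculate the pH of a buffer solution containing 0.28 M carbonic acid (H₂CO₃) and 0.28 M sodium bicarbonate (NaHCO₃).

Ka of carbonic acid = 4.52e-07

pKa = -log(4.52e-07) = 6.34. pH = pKa + log([A⁻]/[HA]) = 6.34 + log(0.28/0.28)

pH = 6.34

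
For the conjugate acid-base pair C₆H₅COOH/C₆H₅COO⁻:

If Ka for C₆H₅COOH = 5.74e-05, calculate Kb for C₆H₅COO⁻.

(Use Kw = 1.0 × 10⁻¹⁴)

For a conjugate pair Ka × Kb = Kw, so Kb = Kw/Ka = 1.0 × 10⁻¹⁴ / 5.74e-05 = 1.74e-10.

K_b = 1.74e-10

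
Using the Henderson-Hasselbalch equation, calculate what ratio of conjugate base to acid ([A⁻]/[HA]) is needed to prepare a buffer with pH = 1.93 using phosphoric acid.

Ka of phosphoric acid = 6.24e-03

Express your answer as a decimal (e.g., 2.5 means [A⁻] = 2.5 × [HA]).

pKa = -log(6.24e-03) = 2.2048. pH = pKa + log([A⁻]/[HA]), so log([A⁻]/[HA]) = pH − pKa = 1.93 − 2.2048 = -0.2748. [A⁻]/[HA] = 10^(-0.2748) = 0.531

[A⁻]/[HA] = 0.531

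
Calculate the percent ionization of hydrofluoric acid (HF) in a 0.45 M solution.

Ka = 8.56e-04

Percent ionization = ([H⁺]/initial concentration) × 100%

Using Ka equilibrium: x² + Ka×x - Ka×C = 0. Solving: [H⁺] = 1.9203e-02. Percent = (1.9203e-02/0.45) × 100

Percent ionization = 4.27%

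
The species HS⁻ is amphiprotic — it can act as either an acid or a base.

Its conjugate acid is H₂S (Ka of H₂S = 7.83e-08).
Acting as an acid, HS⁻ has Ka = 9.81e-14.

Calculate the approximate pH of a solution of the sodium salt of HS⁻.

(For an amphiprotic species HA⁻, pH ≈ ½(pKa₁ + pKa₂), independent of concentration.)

pKa₁ = -log(7.83e-08) = 7.11; pKa₂ = -log(9.81e-14) = 13.01. For an amphiprotic species, pH ≈ ½(pKa₁ + pKa₂) = ½(7.11 + 13.01) = 10.06.

pH = 10.06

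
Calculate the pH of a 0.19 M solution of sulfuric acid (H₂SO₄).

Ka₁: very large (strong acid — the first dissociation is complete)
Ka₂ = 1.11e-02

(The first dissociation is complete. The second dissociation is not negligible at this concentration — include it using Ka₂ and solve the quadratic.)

First dissociation is complete: [H⁺]₀ = [HSO₄⁻]₀ = C = 0.19 M. Second dissociation HSO₄⁻ ⇌ H⁺ + SO₄²⁻: let x = [SO₄²⁻]. Ka₂ = (C + x)·x / (C − x) = 1.11e-02 → x² + (C + Ka₂)·x − Ka₂·C = 0 → x² + 0.20110·x − 2.109e-03 = 0. x = (−0.20110 + √(0.20110² + 4 × 2.109e-03)) / 2 = 9.9910e-03 M. [H⁺] = C + x = 0.19 + 9.9910e-03 = 1.9999e-01 M. pH = -log(1.9999e-01) = 0.70.

pH = 0.70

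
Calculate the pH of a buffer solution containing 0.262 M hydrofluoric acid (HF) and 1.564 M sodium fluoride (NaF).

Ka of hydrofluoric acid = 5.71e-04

pKa = -log(5.71e-04) = 3.24. pH = pKa + log([A⁻]/[HA]) = 3.24 + log(1.564/0.262)

pH = 4.02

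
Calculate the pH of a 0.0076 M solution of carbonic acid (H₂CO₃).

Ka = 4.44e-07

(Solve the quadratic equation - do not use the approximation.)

x² + Ka×x - Ka×C = 0. Using quadratic formula: [H⁺] = 5.7868e-05

pH = 4.24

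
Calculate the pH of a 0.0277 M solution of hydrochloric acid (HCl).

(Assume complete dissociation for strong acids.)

[H⁺] = 0.0277 M for strong acid. pH = -log[H⁺] = -log(0.0277)

pH = 1.56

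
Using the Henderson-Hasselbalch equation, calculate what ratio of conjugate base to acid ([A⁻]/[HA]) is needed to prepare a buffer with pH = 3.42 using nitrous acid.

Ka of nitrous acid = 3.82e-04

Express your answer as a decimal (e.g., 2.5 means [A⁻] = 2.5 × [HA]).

pKa = -log(3.82e-04) = 3.4179. pH = pKa + log([A⁻]/[HA]), so log([A⁻]/[HA]) = pH − pKa = 3.42 − 3.4179 = 0.0021. [A⁻]/[HA] = 10^(0.0021) = 1.00

[A⁻]/[HA] = 1.00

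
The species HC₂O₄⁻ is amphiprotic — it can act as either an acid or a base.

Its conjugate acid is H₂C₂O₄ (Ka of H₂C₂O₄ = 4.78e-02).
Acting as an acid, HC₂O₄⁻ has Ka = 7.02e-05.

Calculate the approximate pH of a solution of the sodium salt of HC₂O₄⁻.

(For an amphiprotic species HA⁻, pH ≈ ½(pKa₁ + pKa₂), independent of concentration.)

pKa₁ = -log(4.78e-02) = 1.32; pKa₂ = -log(7.02e-05) = 4.15. For an amphiprotic species, pH ≈ ½(pKa₁ + pKa₂) = ½(1.32 + 4.15) = 2.74.

pH = 2.74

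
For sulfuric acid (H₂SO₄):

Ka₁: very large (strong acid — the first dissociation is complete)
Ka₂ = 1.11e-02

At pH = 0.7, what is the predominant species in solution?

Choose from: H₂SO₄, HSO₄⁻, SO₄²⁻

The first dissociation is complete, so H₂SO₄ itself is never the predominant species in water; pKa₂ = -log(1.11e-02) = 1.95. For a polyprotic acid the predominant species crosses at each pKa: below pKa_n the protonated form dominates, above it the deprotonated form does. At pH = 0.7, the predominant species is HSO₄⁻.

HSO₄⁻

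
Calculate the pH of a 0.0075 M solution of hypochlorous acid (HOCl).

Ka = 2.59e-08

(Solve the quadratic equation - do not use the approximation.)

x² + Ka×x - Ka×C = 0. Using quadratic formula: [H⁺] = 1.3924e-05

pH = 4.86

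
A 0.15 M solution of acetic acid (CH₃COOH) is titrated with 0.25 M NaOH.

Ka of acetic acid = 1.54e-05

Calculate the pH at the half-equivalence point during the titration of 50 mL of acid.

At half-equivalence [HA] = [A⁻], so Henderson-Hasselbalch gives pH = pKa = -log(1.54e-05) = 4.81.

pH = pKa = 4.81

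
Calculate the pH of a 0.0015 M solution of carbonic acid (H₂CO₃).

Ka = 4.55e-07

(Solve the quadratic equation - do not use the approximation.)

x² + Ka×x - Ka×C = 0. Using quadratic formula: [H⁺] = 2.5898e-05

pH = 4.59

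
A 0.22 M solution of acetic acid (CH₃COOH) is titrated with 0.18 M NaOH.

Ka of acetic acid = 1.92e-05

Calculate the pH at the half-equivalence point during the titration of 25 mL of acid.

At half-equivalence [HA] = [A⁻], so Henderson-Hasselbalch gives pH = pKa = -log(1.92e-05) = 4.72.

pH = pKa = 4.72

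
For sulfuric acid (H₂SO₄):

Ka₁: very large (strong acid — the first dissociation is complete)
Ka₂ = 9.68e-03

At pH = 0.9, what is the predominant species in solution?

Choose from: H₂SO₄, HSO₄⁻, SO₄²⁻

The first dissociation is complete, so H₂SO₄ itself is never the predominant species in water; pKa₂ = -log(9.68e-03) = 2.01. For a polyprotic acid the predominant species crosses at each pKa: below pKa_n the protonated form dominates, above it the deprotonated form does. At pH = 0.9, the predominant species is HSO₄⁻.

HSO₄⁻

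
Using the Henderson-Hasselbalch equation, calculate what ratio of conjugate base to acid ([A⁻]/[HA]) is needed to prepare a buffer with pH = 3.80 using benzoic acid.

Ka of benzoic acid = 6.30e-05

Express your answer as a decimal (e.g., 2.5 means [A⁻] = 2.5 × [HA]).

pKa = -log(6.30e-05) = 4.2007. pH = pKa + log([A⁻]/[HA]), so log([A⁻]/[HA]) = pH − pKa = 3.80 − 4.2007 = -0.4007. [A⁻]/[HA] = 10^(-0.4007) = 0.398

[A⁻]/[HA] = 0.398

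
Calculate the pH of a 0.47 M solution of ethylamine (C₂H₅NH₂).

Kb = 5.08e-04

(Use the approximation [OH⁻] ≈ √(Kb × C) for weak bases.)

[OH⁻] = √(Kb × C) = √(5.08e-04 × 0.47) = 1.5452e-02. pOH = 1.81, pH = 14 - pOH

pH = 12.19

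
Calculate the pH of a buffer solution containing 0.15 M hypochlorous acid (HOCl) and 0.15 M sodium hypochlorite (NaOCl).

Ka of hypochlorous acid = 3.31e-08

pKa = -log(3.31e-08) = 7.48. pH = pKa + log([A⁻]/[HA]) = 7.48 + log(0.15/0.15)

pH = 7.48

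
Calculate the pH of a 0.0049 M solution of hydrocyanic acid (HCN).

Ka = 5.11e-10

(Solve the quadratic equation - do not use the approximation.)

x² + Ka×x - Ka×C = 0. Using quadratic formula: [H⁺] = 1.5821e-06

pH = 5.80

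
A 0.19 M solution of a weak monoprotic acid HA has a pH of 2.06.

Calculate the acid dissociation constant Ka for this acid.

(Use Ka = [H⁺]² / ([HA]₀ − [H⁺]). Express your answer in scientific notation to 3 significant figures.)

[H⁺] = 10^(−pH) = 10^(−2.06) = 8.710e-03 M. For HA ⇌ H⁺ + A⁻, Ka = [H⁺][A⁻]/[HA] = [H⁺]² / ([HA]₀ − [H⁺]) = (8.710e-03)² / (0.19 − 8.710e-03) = 4.18e-04.

K_a = 4.18e-04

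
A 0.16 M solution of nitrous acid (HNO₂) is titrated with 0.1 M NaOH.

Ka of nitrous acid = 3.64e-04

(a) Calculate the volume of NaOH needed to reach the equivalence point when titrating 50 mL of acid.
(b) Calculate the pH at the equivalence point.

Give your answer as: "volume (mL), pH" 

moles acid = 0.16 × 50/1000 = 0.008 mol; V_base = moles/0.1 × 1000 = 80.0 mL. At equivalence only the conjugate base is present: [A⁻] = 0.008/0.130 = 6.1538e-02 M. Kb = Kw/Ka = 2.75e-11; [OH⁻] = √(Kb × [A⁻]) = 1.3002e-06; pOH = 5.89; pH = 14 - pOH = 8.11.

V = 80.0 mL, pH = 8.11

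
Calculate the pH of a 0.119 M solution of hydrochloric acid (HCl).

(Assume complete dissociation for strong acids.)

[H⁺] = 0.119 M for strong acid. pH = -log[H⁺] = -log(0.119)

pH = 0.92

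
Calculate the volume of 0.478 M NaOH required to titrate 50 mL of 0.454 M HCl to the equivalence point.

At equivalence: moles acid = moles base. moles HCl = 0.454 × 50/1000 = 0.0227 mol. V_base = moles / 0.478 × 1000 = 47.5 mL.

V_{base} = 47.5 mL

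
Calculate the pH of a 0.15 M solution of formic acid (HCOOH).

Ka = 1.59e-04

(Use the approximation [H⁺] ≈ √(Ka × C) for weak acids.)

[H⁺] = √(Ka × C) = √(1.59e-04 × 0.15) = 4.8836e-03. pH = -log(4.8836e-03)

pH = 2.31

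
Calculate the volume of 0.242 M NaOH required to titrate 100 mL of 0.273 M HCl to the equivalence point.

At equivalence: moles acid = moles base. moles HCl = 0.273 × 100/1000 = 0.0273 mol. V_base = moles / 0.242 × 1000 = 112.8 mL.

V_{base} = 112.8 mL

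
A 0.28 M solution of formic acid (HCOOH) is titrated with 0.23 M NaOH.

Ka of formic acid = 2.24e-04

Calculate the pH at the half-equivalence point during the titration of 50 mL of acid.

At half-equivalence [HA] = [A⁻], so Henderson-Hasselbalch gives pH = pKa = -log(2.24e-04) = 3.65.

pH = pKa = 3.65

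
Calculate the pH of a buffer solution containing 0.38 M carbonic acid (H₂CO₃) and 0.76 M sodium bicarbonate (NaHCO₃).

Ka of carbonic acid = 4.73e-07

pKa = -log(4.73e-07) = 6.33. pH = pKa + log([A⁻]/[HA]) = 6.33 + log(0.76/0.38)

pH = 6.63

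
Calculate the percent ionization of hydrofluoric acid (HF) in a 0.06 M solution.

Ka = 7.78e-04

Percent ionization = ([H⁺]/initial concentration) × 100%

Using Ka equilibrium: x² + Ka×x - Ka×C = 0. Solving: [H⁺] = 6.4543e-03. Percent = (6.4543e-03/0.06) × 100

Percent ionization = 10.8%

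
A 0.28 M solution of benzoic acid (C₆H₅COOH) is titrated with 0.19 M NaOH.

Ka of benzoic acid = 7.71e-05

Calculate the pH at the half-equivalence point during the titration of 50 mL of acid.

At half-equivalence [HA] = [A⁻], so Henderson-Hasselbalch gives pH = pKa = -log(7.71e-05) = 4.11.

pH = pKa = 4.11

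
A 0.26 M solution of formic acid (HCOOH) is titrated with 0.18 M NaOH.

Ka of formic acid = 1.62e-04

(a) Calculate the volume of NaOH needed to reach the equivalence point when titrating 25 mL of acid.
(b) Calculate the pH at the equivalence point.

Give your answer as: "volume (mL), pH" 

moles acid = 0.26 × 25/1000 = 0.0065 mol; V_base = moles/0.18 × 1000 = 36.1 mL. At equivalence only the conjugate base is present: [A⁻] = 0.0065/0.061 = 1.0636e-01 M. Kb = Kw/Ka = 6.17e-11; [OH⁻] = √(Kb × [A⁻]) = 2.5624e-06; pOH = 5.59; pH = 14 - pOH = 8.41.

V = 36.1 mL, pH = 8.41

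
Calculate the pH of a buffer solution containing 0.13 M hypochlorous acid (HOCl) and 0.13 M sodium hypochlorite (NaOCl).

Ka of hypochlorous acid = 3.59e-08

pKa = -log(3.59e-08) = 7.44. pH = pKa + log([A⁻]/[HA]) = 7.44 + log(0.13/0.13)

pH = 7.44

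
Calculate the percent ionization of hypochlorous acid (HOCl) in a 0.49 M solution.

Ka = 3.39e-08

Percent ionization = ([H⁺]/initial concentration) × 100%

Using Ka equilibrium: x² + Ka×x - Ka×C = 0. Solving: [H⁺] = 1.2887e-04. Percent = (1.2887e-04/0.49) × 100

Percent ionization = 0.0263%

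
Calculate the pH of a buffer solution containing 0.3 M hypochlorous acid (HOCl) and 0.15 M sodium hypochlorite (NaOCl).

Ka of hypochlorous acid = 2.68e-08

pKa = -log(2.68e-08) = 7.57. pH = pKa + log([A⁻]/[HA]) = 7.57 + log(0.15/0.3)

pH = 7.27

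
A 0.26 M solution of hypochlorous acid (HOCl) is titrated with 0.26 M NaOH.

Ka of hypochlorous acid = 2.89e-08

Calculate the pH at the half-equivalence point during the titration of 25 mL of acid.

At half-equivalence [HA] = [A⁻], so Henderson-Hasselbalch gives pH = pKa = -log(2.89e-08) = 7.54.

pH = pKa = 7.54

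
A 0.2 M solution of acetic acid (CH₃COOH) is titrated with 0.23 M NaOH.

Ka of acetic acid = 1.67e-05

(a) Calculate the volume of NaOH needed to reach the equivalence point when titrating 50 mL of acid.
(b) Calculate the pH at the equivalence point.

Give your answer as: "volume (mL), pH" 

moles acid = 0.2 × 50/1000 = 0.01 mol; V_base = moles/0.23 × 1000 = 43.5 mL. At equivalence only the conjugate base is present: [A⁻] = 0.01/0.093 = 1.0698e-01 M. Kb = Kw/Ka = 5.99e-10; [OH⁻] = √(Kb × [A⁻]) = 8.0036e-06; pOH = 5.10; pH = 14 - pOH = 8.90.

V = 43.5 mL, pH = 8.90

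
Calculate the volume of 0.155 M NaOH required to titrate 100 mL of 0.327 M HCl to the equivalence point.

At equivalence: moles acid = moles base. moles HCl = 0.327 × 100/1000 = 0.0327 mol. V_base = moles / 0.155 × 1000 = 211.0 mL.

V_{base} = 211.0 mL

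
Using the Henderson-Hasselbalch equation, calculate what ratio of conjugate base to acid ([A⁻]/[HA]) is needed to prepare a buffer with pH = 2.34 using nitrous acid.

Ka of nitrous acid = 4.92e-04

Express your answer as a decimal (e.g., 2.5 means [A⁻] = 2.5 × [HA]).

pKa = -log(4.92e-04) = 3.3080. pH = pKa + log([A⁻]/[HA]), so log([A⁻]/[HA]) = pH − pKa = 2.34 − 3.3080 = -0.9680. [A⁻]/[HA] = 10^(-0.9680) = 0.108

[A⁻]/[HA] = 0.108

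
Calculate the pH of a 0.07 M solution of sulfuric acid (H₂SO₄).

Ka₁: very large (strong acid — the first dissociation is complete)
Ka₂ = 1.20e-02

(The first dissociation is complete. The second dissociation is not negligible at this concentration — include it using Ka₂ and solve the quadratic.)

First dissociation is complete: [H⁺]₀ = [HSO₄⁻]₀ = C = 0.07 M. Second dissociation HSO₄⁻ ⇌ H⁺ + SO₄²⁻: let x = [SO₄²⁻]. Ka₂ = (C + x)·x / (C − x) = 1.20e-02 → x² + (C + Ka₂)·x − Ka₂·C = 0 → x² + 0.08200·x − 8.400e-04 = 0. x = (−0.08200 + √(0.08200² + 4 × 8.400e-04)) / 2 = 9.2096e-03 M. [H⁺] = C + x = 0.07 + 9.2096e-03 = 7.9210e-02 M. pH = -log(7.9210e-02) = 1.10.

pH = 1.10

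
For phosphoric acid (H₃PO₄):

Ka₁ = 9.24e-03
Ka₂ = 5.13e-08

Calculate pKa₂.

pKa₂ = -log(Ka₂) = -log(5.13e-08) = 7.29.

pK_{a2} = 7.29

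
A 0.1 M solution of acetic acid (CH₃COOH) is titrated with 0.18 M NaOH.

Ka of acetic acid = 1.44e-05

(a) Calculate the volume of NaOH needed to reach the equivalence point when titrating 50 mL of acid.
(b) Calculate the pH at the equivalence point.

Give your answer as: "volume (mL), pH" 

moles acid = 0.1 × 50/1000 = 0.005 mol; V_base = moles/0.18 × 1000 = 27.8 mL. At equivalence only the conjugate base is present: [A⁻] = 0.005/0.078 = 6.4286e-02 M. Kb = Kw/Ka = 6.94e-10; [OH⁻] = √(Kb × [A⁻]) = 6.6815e-06; pOH = 5.18; pH = 14 - pOH = 8.82.

V = 27.8 mL, pH = 8.82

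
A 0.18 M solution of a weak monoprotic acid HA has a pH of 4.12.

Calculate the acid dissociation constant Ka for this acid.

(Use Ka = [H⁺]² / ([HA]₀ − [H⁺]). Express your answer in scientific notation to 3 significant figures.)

[H⁺] = 10^(−pH) = 10^(−4.12) = 7.586e-05 M. For HA ⇌ H⁺ + A⁻, Ka = [H⁺][A⁻]/[HA] = [H⁺]² / ([HA]₀ − [H⁺]) = (7.586e-05)² / (0.18 − 7.586e-05) = 3.20e-08.

K_a = 3.20e-08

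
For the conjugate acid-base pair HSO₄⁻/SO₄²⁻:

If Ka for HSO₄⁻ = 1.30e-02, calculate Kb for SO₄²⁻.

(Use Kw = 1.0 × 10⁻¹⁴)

For a conjugate pair Ka × Kb = Kw, so Kb = Kw/Ka = 1.0 × 10⁻¹⁴ / 1.30e-02 = 7.69e-13.

K_b = 7.69e-13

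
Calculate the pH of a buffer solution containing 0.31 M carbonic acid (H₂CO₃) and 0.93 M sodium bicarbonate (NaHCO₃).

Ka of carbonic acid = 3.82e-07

pKa = -log(3.82e-07) = 6.42. pH = pKa + log([A⁻]/[HA]) = 6.42 + log(0.93/0.31)

pH = 6.90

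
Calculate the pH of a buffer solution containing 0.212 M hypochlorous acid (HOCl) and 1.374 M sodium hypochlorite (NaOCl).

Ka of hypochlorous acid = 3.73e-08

pKa = -log(3.73e-08) = 7.43. pH = pKa + log([A⁻]/[HA]) = 7.43 + log(1.374/0.212)

pH = 8.24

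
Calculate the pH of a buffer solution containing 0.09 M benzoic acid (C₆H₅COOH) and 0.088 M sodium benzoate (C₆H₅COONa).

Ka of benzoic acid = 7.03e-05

pKa = -log(7.03e-05) = 4.15. pH = pKa + log([A⁻]/[HA]) = 4.15 + log(0.088/0.09)

pH = 4.14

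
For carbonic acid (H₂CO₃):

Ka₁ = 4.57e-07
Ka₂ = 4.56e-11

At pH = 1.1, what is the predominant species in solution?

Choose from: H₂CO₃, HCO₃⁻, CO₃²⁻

pKa₁ = 6.34, pKa₂ = 10.34. For a polyprotic acid the predominant species crosses at each pKa: below pKa_n the protonated form dominates, above it the deprotonated form does. At pH = 1.1, the predominant species is H₂CO₃.

H₂CO₃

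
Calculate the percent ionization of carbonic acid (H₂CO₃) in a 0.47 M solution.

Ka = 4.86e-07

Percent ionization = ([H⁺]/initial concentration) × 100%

Using Ka equilibrium: x² + Ka×x - Ka×C = 0. Solving: [H⁺] = 4.7769e-04. Percent = (4.7769e-04/0.47) × 100

Percent ionization = 0.102%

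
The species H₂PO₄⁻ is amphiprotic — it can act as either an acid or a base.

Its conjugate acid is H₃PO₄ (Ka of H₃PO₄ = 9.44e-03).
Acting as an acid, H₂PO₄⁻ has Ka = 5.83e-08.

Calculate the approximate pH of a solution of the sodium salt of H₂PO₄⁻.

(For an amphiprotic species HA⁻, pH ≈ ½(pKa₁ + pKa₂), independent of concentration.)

pKa₁ = -log(9.44e-03) = 2.03; pKa₂ = -log(5.83e-08) = 7.23. For an amphiprotic species, pH ≈ ½(pKa₁ + pKa₂) = ½(2.03 + 7.23) = 4.63.

pH = 4.63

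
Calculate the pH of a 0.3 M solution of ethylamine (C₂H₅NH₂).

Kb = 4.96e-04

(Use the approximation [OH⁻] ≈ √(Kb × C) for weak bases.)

[OH⁻] = √(Kb × C) = √(4.96e-04 × 0.3) = 1.2198e-02. pOH = 1.91, pH = 14 - pOH

pH = 12.09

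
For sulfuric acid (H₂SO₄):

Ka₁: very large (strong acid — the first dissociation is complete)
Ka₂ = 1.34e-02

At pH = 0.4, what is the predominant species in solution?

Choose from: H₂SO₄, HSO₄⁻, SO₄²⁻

The first dissociation is complete, so H₂SO₄ itself is never the predominant species in water; pKa₂ = -log(1.34e-02) = 1.87. For a polyprotic acid the predominant species crosses at each pKa: below pKa_n the protonated form dominates, above it the deprotonated form does. At pH = 0.4, the predominant species is HSO₄⁻.

HSO₄⁻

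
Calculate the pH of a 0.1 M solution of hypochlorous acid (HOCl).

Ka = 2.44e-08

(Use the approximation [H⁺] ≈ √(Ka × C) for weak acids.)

[H⁺] = √(Ka × C) = √(2.44e-08 × 0.1) = 4.9396e-05. pH = -log(4.9396e-05)

pH = 4.31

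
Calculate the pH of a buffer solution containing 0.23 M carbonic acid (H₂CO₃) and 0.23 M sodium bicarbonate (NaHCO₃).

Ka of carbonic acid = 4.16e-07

pKa = -log(4.16e-07) = 6.38. pH = pKa + log([A⁻]/[HA]) = 6.38 + log(0.23/0.23)

pH = 6.38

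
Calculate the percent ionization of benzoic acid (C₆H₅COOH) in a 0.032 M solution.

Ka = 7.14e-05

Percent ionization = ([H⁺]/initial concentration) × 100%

Using Ka equilibrium: x² + Ka×x - Ka×C = 0. Solving: [H⁺] = 1.4763e-03. Percent = (1.4763e-03/0.032) × 100

Percent ionization = 4.61%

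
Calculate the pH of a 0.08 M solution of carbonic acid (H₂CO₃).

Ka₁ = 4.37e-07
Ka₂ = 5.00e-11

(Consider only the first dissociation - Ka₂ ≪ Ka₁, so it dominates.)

First dissociation dominates. From Ka₁ = [H⁺][HA⁻]/[H₂A], x² + Ka₁·x − Ka₁·C = 0 with C = 0.08 M and Ka₁ = 4.37e-07. Solving: [H⁺] = (−Ka₁ + √(Ka₁² + 4·Ka₁·C)) / 2 = 1.8676e-04 M. pH = -log(1.8676e-04) = 3.73.

pH = 3.73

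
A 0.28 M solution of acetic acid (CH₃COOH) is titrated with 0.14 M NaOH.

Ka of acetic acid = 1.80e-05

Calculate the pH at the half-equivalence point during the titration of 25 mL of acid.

At half-equivalence [HA] = [A⁻], so Henderson-Hasselbalch gives pH = pKa = -log(1.80e-05) = 4.74.

pH = pKa = 4.74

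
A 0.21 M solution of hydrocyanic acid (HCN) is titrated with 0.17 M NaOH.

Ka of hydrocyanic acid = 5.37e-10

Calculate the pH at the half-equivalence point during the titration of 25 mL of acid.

At half-equivalence [HA] = [A⁻], so Henderson-Hasselbalch gives pH = pKa = -log(5.37e-10) = 9.27.

pH = pKa = 9.27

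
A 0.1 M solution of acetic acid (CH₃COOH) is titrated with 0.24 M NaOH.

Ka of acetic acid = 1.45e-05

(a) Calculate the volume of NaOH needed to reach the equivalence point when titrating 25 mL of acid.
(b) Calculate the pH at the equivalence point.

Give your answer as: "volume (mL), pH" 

moles acid = 0.1 × 25/1000 = 0.0025 mol; V_base = moles/0.24 × 1000 = 10.4 mL. At equivalence only the conjugate base is present: [A⁻] = 0.0025/0.035 = 7.0588e-02 M. Kb = Kw/Ka = 6.90e-10; [OH⁻] = √(Kb × [A⁻]) = 6.9772e-06; pOH = 5.16; pH = 14 - pOH = 8.84.

V = 10.4 mL, pH = 8.84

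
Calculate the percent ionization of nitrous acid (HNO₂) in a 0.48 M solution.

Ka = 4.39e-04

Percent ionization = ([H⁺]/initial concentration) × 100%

Using Ka equilibrium: x² + Ka×x - Ka×C = 0. Solving: [H⁺] = 1.4298e-02. Percent = (1.4298e-02/0.48) × 100

Percent ionization = 2.98%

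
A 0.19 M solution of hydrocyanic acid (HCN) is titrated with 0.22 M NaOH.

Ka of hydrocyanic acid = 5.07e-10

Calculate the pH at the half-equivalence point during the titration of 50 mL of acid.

At half-equivalence [HA] = [A⁻], so Henderson-Hasselbalch gives pH = pKa = -log(5.07e-10) = 9.29.

pH = pKa = 9.29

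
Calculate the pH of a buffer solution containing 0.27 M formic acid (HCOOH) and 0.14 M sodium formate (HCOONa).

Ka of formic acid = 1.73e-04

pKa = -log(1.73e-04) = 3.76. pH = pKa + log([A⁻]/[HA]) = 3.76 + log(0.14/0.27)

pH = 3.48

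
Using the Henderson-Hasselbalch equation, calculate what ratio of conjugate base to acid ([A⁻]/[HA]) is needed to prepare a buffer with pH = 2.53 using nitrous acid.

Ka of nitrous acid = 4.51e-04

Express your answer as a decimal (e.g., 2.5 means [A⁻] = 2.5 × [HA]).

pKa = -log(4.51e-04) = 3.3458. pH = pKa + log([A⁻]/[HA]), so log([A⁻]/[HA]) = pH − pKa = 2.53 − 3.3458 = -0.8158. [A⁻]/[HA] = 10^(-0.8158) = 0.153

[A⁻]/[HA] = 0.153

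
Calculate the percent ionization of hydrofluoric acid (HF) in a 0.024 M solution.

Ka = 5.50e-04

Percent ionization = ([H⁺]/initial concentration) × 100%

Using Ka equilibrium: x² + Ka×x - Ka×C = 0. Solving: [H⁺] = 3.3686e-03. Percent = (3.3686e-03/0.024) × 100

Percent ionization = 14%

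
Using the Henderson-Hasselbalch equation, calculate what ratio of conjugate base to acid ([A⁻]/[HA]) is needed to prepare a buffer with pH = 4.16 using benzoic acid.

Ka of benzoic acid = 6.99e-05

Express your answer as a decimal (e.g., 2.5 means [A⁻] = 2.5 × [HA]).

pKa = -log(6.99e-05) = 4.1555. pH = pKa + log([A⁻]/[HA]), so log([A⁻]/[HA]) = pH − pKa = 4.16 − 4.1555 = 0.0045. [A⁻]/[HA] = 10^(0.0045) = 1.01

[A⁻]/[HA] = 1.01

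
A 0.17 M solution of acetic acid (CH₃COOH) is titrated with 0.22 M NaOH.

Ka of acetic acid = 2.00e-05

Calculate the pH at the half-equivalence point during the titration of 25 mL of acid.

At half-equivalence [HA] = [A⁻], so Henderson-Hasselbalch gives pH = pKa = -log(2.00e-05) = 4.70.

pH = pKa = 4.70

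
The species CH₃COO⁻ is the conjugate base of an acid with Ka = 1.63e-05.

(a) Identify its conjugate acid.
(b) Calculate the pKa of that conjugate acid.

(a) The conjugate acid is formed by adding one H⁺ to CH₃COO⁻, giving CH₃COOH. (b) pKa = -log(Ka) = -log(1.63e-05) = 4.79.

Conjugate acid: CH₃COOH; pK_a = 4.79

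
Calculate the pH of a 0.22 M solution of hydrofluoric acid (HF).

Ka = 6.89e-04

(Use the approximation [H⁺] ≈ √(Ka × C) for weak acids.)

[H⁺] = √(Ka × C) = √(6.89e-04 × 0.22) = 1.2312e-02. pH = -log(1.2312e-02)

pH = 1.91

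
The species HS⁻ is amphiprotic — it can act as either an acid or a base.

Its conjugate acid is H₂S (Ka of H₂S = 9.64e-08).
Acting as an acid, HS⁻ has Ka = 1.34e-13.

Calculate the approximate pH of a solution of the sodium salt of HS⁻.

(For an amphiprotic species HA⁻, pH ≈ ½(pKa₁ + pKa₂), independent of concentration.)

pKa₁ = -log(9.64e-08) = 7.02; pKa₂ = -log(1.34e-13) = 12.87. For an amphiprotic species, pH ≈ ½(pKa₁ + pKa₂) = ½(7.02 + 12.87) = 9.94.

pH = 9.94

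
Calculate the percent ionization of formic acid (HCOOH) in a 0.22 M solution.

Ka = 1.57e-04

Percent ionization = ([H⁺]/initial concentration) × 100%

Using Ka equilibrium: x² + Ka×x - Ka×C = 0. Solving: [H⁺] = 5.7991e-03. Percent = (5.7991e-03/0.22) × 100

Percent ionization = 2.64%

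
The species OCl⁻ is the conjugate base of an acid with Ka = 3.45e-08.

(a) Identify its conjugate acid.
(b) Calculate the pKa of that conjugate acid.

(a) The conjugate acid is formed by adding one H⁺ to OCl⁻, giving HOCl. (b) pKa = -log(Ka) = -log(3.45e-08) = 7.46.

Conjugate acid: HOCl; pK_a = 7.46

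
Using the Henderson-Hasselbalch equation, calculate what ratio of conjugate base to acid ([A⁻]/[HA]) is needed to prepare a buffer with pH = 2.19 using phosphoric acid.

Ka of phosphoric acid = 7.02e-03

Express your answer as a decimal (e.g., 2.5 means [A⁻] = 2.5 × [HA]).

pKa = -log(7.02e-03) = 2.1537. pH = pKa + log([A⁻]/[HA]), so log([A⁻]/[HA]) = pH − pKa = 2.19 − 2.1537 = 0.0363. [A⁻]/[HA] = 10^(0.0363) = 1.09

[A⁻]/[HA] = 1.09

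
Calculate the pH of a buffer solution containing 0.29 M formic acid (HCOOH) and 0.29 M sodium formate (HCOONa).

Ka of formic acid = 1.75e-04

pKa = -log(1.75e-04) = 3.76. pH = pKa + log([A⁻]/[HA]) = 3.76 + log(0.29/0.29)

pH = 3.76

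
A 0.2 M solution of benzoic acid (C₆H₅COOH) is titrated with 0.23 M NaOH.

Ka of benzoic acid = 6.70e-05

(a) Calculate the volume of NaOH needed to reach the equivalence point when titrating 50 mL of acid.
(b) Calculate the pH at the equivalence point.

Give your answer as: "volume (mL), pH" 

moles acid = 0.2 × 50/1000 = 0.01 mol; V_base = moles/0.23 × 1000 = 43.5 mL. At equivalence only the conjugate base is present: [A⁻] = 0.01/0.093 = 1.0698e-01 M. Kb = Kw/Ka = 1.49e-10; [OH⁻] = √(Kb × [A⁻]) = 3.9958e-06; pOH = 5.40; pH = 14 - pOH = 8.60.

V = 43.5 mL, pH = 8.60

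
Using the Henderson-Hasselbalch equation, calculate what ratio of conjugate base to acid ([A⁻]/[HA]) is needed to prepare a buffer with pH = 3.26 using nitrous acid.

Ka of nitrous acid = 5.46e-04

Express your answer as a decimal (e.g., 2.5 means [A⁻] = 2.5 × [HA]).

pKa = -log(5.46e-04) = 3.2628. pH = pKa + log([A⁻]/[HA]), so log([A⁻]/[HA]) = pH − pKa = 3.26 − 3.2628 = -0.0028. [A⁻]/[HA] = 10^(-0.0028) = 0.994

[A⁻]/[HA] = 0.994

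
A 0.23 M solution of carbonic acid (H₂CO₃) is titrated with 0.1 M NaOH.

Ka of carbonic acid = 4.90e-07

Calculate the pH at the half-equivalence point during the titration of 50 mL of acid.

At half-equivalence [HA] = [A⁻], so Henderson-Hasselbalch gives pH = pKa = -log(4.90e-07) = 6.31.

pH = pKa = 6.31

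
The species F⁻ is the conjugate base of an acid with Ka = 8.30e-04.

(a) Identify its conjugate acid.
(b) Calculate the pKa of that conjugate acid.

(a) The conjugate acid is formed by adding one H⁺ to F⁻, giving HF. (b) pKa = -log(Ka) = -log(8.30e-04) = 3.08.

Conjugate acid: HF; pK_a = 3.08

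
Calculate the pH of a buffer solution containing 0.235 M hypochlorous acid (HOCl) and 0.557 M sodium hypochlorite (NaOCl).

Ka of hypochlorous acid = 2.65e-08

pKa = -log(2.65e-08) = 7.58. pH = pKa + log([A⁻]/[HA]) = 7.58 + log(0.557/0.235)

pH = 7.95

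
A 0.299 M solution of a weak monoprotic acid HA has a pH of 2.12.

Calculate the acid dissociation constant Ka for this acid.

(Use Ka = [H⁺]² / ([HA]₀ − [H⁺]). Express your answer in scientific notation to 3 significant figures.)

[H⁺] = 10^(−pH) = 10^(−2.12) = 7.586e-03 M. For HA ⇌ H⁺ + A⁻, Ka = [H⁺][A⁻]/[HA] = [H⁺]² / ([HA]₀ − [H⁺]) = (7.586e-03)² / (0.299 − 7.586e-03) = 1.97e-04.

K_a = 1.97e-04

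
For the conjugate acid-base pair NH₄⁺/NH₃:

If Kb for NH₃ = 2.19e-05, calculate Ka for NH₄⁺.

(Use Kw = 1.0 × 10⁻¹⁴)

For a conjugate pair Ka × Kb = Kw, so Ka = Kw/Kb = 1.0 × 10⁻¹⁴ / 2.19e-05 = 4.57e-10.

K_a = 4.57e-10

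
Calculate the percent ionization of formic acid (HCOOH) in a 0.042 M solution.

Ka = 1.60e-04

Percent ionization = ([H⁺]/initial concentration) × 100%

Using Ka equilibrium: x² + Ka×x - Ka×C = 0. Solving: [H⁺] = 2.5135e-03. Percent = (2.5135e-03/0.042) × 100

Percent ionization = 5.98%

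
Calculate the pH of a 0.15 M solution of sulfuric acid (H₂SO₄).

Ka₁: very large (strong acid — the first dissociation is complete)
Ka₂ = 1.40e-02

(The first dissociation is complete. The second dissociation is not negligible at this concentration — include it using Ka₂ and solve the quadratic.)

First dissociation is complete: [H⁺]₀ = [HSO₄⁻]₀ = C = 0.15 M. Second dissociation HSO₄⁻ ⇌ H⁺ + SO₄²⁻: let x = [SO₄²⁻]. Ka₂ = (C + x)·x / (C − x) = 1.40e-02 → x² + (C + Ka₂)·x − Ka₂·C = 0 → x² + 0.16400·x − 2.100e-03 = 0. x = (−0.16400 + √(0.16400² + 4 × 2.100e-03)) / 2 = 1.1936e-02 M. [H⁺] = C + x = 0.15 + 1.1936e-02 = 1.6194e-01 M. pH = -log(1.6194e-01) = 0.79.

pH = 0.79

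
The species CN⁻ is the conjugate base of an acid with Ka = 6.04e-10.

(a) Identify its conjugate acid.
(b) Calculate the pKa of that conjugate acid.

(a) The conjugate acid is formed by adding one H⁺ to CN⁻, giving HCN. (b) pKa = -log(Ka) = -log(6.04e-10) = 9.22.

Conjugate acid: HCN; pK_a = 9.22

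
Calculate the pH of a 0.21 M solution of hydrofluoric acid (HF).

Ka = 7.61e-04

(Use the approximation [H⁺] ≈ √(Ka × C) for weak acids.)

[H⁺] = √(Ka × C) = √(7.61e-04 × 0.21) = 1.2642e-02. pH = -log(1.2642e-02)

pH = 1.90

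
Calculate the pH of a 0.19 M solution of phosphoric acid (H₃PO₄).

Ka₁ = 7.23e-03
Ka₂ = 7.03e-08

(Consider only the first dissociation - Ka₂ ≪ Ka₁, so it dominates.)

First dissociation dominates. From Ka₁ = [H⁺][HA⁻]/[H₂A], x² + Ka₁·x − Ka₁·C = 0 with C = 0.19 M and Ka₁ = 7.23e-03. Solving: [H⁺] = (−Ka₁ + √(Ka₁² + 4·Ka₁·C)) / 2 = 3.3624e-02 M. pH = -log(3.3624e-02) = 1.47.

pH = 1.47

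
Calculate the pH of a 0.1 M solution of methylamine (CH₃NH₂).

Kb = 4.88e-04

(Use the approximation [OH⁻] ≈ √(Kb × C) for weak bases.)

[OH⁻] = √(Kb × C) = √(4.88e-04 × 0.1) = 6.9857e-03. pOH = 2.16, pH = 14 - pOH

pH = 11.84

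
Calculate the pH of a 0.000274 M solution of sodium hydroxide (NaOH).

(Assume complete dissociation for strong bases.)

[OH⁻] = 0.000274 M for strong base. pOH = -log[OH⁻] = 3.56, pH = 14 - pOH

pH = 10.44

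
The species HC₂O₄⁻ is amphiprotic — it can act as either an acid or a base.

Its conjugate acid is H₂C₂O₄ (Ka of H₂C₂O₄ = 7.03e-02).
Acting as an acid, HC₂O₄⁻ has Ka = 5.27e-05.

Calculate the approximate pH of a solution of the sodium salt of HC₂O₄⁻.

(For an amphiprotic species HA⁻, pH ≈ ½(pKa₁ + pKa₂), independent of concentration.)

pKa₁ = -log(7.03e-02) = 1.15; pKa₂ = -log(5.27e-05) = 4.28. For an amphiprotic species, pH ≈ ½(pKa₁ + pKa₂) = ½(1.15 + 4.28) = 2.72.

pH = 2.72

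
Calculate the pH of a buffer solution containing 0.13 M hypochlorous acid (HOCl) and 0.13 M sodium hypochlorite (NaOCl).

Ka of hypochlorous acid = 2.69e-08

pKa = -log(2.69e-08) = 7.57. pH = pKa + log([A⁻]/[HA]) = 7.57 + log(0.13/0.13)

pH = 7.57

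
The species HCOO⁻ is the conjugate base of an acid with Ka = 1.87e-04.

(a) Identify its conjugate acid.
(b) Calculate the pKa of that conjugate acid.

(a) The conjugate acid is formed by adding one H⁺ to HCOO⁻, giving HCOOH. (b) pKa = -log(Ka) = -log(1.87e-04) = 3.73.

Conjugate acid: HCOOH; pK_a = 3.73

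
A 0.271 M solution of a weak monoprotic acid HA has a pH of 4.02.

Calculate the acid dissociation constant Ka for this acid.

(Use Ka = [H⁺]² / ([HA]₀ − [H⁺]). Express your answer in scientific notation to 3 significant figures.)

[H⁺] = 10^(−pH) = 10^(−4.02) = 9.550e-05 M. For HA ⇌ H⁺ + A⁻, Ka = [H⁺][A⁻]/[HA] = [H⁺]² / ([HA]₀ − [H⁺]) = (9.550e-05)² / (0.271 − 9.550e-05) = 3.37e-08.

K_a = 3.37e-08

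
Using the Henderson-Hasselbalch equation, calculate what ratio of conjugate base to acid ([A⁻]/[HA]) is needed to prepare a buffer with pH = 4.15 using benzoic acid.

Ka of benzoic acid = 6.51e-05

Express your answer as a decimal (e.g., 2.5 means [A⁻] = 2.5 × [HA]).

pKa = -log(6.51e-05) = 4.1864. pH = pKa + log([A⁻]/[HA]), so log([A⁻]/[HA]) = pH − pKa = 4.15 − 4.1864 = -0.0364. [A⁻]/[HA] = 10^(-0.0364) = 0.920

[A⁻]/[HA] = 0.920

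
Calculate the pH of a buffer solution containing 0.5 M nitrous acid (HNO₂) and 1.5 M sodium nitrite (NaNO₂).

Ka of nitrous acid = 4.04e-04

pKa = -log(4.04e-04) = 3.39. pH = pKa + log([A⁻]/[HA]) = 3.39 + log(1.5/0.5)

pH = 3.87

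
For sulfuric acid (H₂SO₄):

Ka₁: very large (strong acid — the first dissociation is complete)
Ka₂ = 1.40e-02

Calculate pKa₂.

pKa₂ = -log(Ka₂) = -log(1.40e-02) = 1.85.

pK_{a2} = 1.85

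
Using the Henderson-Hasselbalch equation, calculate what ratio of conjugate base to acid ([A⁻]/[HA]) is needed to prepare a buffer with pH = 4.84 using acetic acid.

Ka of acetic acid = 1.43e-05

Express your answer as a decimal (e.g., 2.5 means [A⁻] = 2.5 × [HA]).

pKa = -log(1.43e-05) = 4.8447. pH = pKa + log([A⁻]/[HA]), so log([A⁻]/[HA]) = pH − pKa = 4.84 − 4.8447 = -0.0047. [A⁻]/[HA] = 10^(-0.0047) = 0.989

[A⁻]/[HA] = 0.989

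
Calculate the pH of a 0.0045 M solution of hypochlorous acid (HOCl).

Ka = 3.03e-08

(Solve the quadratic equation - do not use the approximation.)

x² + Ka×x - Ka×C = 0. Using quadratic formula: [H⁺] = 1.1662e-05

pH = 4.93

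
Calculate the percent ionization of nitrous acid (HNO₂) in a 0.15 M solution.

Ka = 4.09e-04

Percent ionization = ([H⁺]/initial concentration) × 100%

Using Ka equilibrium: x² + Ka×x - Ka×C = 0. Solving: [H⁺] = 7.6308e-03. Percent = (7.6308e-03/0.15) × 100

Percent ionization = 5.09%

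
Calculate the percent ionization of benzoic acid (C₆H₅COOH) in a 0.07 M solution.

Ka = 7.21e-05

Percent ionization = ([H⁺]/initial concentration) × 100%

Using Ka equilibrium: x² + Ka×x - Ka×C = 0. Solving: [H⁺] = 2.2108e-03. Percent = (2.2108e-03/0.07) × 100

Percent ionization = 3.16%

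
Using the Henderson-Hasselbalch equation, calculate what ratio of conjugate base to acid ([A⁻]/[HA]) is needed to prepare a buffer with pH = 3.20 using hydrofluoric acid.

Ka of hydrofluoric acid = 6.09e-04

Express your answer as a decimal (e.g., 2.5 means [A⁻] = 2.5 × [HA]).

pKa = -log(6.09e-04) = 3.2154. pH = pKa + log([A⁻]/[HA]), so log([A⁻]/[HA]) = pH − pKa = 3.20 − 3.2154 = -0.0154. [A⁻]/[HA] = 10^(-0.0154) = 0.965

[A⁻]/[HA] = 0.965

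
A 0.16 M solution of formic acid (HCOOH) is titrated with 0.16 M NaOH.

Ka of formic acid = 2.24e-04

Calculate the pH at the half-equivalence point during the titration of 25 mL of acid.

At half-equivalence [HA] = [A⁻], so Henderson-Hasselbalch gives pH = pKa = -log(2.24e-04) = 3.65.

pH = pKa = 3.65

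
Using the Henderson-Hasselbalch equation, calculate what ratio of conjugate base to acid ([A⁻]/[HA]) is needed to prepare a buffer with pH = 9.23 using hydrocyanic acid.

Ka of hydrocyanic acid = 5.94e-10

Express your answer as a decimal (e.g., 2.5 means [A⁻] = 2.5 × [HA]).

pKa = -log(5.94e-10) = 9.2262. pH = pKa + log([A⁻]/[HA]), so log([A⁻]/[HA]) = pH − pKa = 9.23 − 9.2262 = 0.0038. [A⁻]/[HA] = 10^(0.0038) = 1.01

[A⁻]/[HA] = 1.01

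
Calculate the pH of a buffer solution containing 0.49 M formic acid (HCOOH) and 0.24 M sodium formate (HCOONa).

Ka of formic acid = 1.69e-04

pKa = -log(1.69e-04) = 3.77. pH = pKa + log([A⁻]/[HA]) = 3.77 + log(0.24/0.49)

pH = 3.46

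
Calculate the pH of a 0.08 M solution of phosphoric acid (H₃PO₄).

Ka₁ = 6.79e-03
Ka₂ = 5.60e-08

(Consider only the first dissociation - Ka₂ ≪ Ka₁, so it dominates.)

First dissociation dominates. From Ka₁ = [H⁺][HA⁻]/[H₂A], x² + Ka₁·x − Ka₁·C = 0 with C = 0.08 M and Ka₁ = 6.79e-03. Solving: [H⁺] = (−Ka₁ + √(Ka₁² + 4·Ka₁·C)) / 2 = 2.0158e-02 M. pH = -log(2.0158e-02) = 1.70.

pH = 1.70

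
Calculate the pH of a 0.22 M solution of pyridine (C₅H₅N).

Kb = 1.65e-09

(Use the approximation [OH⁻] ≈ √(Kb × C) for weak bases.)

[OH⁻] = √(Kb × C) = √(1.65e-09 × 0.22) = 1.9053e-05. pOH = 4.72, pH = 14 - pOH

pH = 9.28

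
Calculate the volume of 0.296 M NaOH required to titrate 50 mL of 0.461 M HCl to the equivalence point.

At equivalence: moles acid = moles base. moles HCl = 0.461 × 50/1000 = 0.02305 mol. V_base = moles / 0.296 × 1000 = 77.9 mL.

V_{base} = 77.9 mL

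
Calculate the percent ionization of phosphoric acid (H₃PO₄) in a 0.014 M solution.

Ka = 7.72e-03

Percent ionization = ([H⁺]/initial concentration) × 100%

Using Ka equilibrium: x² + Ka×x - Ka×C = 0. Solving: [H⁺] = 7.2296e-03. Percent = (7.2296e-03/0.014) × 100

Percent ionization = 51.6%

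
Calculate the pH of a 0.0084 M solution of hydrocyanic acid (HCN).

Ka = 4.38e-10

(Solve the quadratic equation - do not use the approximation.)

x² + Ka×x - Ka×C = 0. Using quadratic formula: [H⁺] = 1.9179e-06

pH = 5.72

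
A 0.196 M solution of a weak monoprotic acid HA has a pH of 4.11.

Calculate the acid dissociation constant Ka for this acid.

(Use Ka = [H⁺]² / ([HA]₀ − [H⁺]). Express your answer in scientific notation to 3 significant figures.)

[H⁺] = 10^(−pH) = 10^(−4.11) = 7.762e-05 M. For HA ⇌ H⁺ + A⁻, Ka = [H⁺][A⁻]/[HA] = [H⁺]² / ([HA]₀ − [H⁺]) = (7.762e-05)² / (0.196 − 7.762e-05) = 3.08e-08.

K_a = 3.08e-08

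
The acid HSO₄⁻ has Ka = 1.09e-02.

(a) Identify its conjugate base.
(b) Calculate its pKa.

(a) The conjugate base is formed by removing one H⁺ from HSO₄⁻, giving SO₄²⁻. (b) pKa = -log(Ka) = -log(1.09e-02) = 1.96.

Conjugate base: SO₄²⁻; pK_a = 1.96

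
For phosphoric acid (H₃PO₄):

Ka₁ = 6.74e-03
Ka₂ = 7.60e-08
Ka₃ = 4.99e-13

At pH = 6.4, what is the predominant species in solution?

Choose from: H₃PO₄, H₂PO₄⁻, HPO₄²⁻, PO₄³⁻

pKa₁ = 2.17, pKa₂ = 7.12, pKa₃ = 12.30. For a polyprotic acid the predominant species crosses at each pKa: below pKa_n the protonated form dominates, above it the deprotonated form does. At pH = 6.4, the predominant species is H₂PO₄⁻.

H₂PO₄⁻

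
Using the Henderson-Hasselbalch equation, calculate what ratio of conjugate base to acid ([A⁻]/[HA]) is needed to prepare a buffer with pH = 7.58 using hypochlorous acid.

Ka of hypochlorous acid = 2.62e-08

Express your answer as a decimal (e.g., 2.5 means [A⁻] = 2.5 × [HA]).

pKa = -log(2.62e-08) = 7.5817. pH = pKa + log([A⁻]/[HA]), so log([A⁻]/[HA]) = pH − pKa = 7.58 − 7.5817 = -0.0017. [A⁻]/[HA] = 10^(-0.0017) = 0.996

[A⁻]/[HA] = 0.996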